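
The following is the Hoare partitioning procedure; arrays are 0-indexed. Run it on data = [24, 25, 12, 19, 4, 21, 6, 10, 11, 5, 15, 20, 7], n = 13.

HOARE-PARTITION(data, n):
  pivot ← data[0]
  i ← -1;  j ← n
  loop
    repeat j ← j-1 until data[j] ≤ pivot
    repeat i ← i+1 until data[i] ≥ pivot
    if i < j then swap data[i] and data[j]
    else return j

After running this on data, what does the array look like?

[7, 20, 12, 19, 4, 21, 6, 10, 11, 5, 15, 25, 24]

pivot=24
j stops at 12 (7), i stops at 0 (24); swap ⇒ [7, 25, 12, 19, 4, 21, 6, 10, 11, 5, 15, 20, 24]
j stops at 11 (20), i stops at 1 (25); swap ⇒ [7, 20, 12, 19, 4, 21, 6, 10, 11, 5, 15, 25, 24]
j stops at 10, i stops at 11; i≥j ⇒ return 10. data=[7, 20, 12, 19, 4, 21, 6, 10, 11, 5, 15, 25, 24]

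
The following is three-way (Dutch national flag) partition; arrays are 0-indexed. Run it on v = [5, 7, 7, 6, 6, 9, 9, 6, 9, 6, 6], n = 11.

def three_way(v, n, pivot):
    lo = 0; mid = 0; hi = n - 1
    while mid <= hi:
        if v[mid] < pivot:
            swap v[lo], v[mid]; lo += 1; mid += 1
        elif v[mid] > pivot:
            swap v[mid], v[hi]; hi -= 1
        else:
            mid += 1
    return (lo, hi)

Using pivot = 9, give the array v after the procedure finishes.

pivot = 9; lo=0, mid=0, hi=10
v[mid]=5<9: swap v[0],v[0]; lo=1,mid=1 → [5, 7, 7, 6, 6, 9, 9, 6, 9, 6, 6]
v[mid]=7<9: swap v[1],v[1]; lo=2,mid=2 → [5, 7, 7, 6, 6, 9, 9, 6, 9, 6, 6]
v[mid]=7<9: swap v[2],v[2]; lo=3,mid=3 → [5, 7, 7, 6, 6, 9, 9, 6, 9, 6, 6]
v[mid]=6<9: swap v[3],v[3]; lo=4,mid=4 → [5, 7, 7, 6, 6, 9, 9, 6, 9, 6, 6]
v[mid]=6<9: swap v[4],v[4]; lo=5,mid=5 → [5, 7, 7, 6, 6, 9, 9, 6, 9, 6, 6]
v[mid]=9=9: mid=6
v[mid]=9=9: mid=7
v[mid]=6<9: swap v[5],v[7]; lo=6,mid=8 → [5, 7, 7, 6, 6, 6, 9, 9, 9, 6, 6]
v[mid]=9=9: mid=9
v[mid]=6<9: swap v[6],v[9]; lo=7,mid=10 → [5, 7, 7, 6, 6, 6, 6, 9, 9, 9, 6]
v[mid]=6<9: swap v[7],v[10]; lo=8,mid=11 → [5, 7, 7, 6, 6, 6, 6, 6, 9, 9, 9]
end: lo=8, hi=10; v = [5, 7, 7, 6, 6, 6, 6, 6, 9, 9, 9]

[5, 7, 7, 6, 6, 6, 6, 6, 9, 9, 9]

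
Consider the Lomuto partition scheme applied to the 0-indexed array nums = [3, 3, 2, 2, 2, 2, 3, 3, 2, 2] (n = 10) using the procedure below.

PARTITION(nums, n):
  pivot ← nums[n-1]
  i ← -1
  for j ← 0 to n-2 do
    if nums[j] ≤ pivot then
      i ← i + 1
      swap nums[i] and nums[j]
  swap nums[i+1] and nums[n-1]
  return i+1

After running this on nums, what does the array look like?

[2, 2, 2, 2, 2, 2, 3, 3, 3, 3]

pivot=2, i=-1
j=0: 3>2, skip
j=1: 3>2, skip
j=2: 2≤2, i=0, swap(0,2) ⇒ [2, 3, 3, 2, 2, 2, 3, 3, 2, 2]
j=3: 2≤2, i=1, swap(1,3) ⇒ [2, 2, 3, 3, 2, 2, 3, 3, 2, 2]
j=4: 2≤2, i=2, swap(2,4) ⇒ [2, 2, 2, 3, 3, 2, 3, 3, 2, 2]
j=5: 2≤2, i=3, swap(3,5) ⇒ [2, 2, 2, 2, 3, 3, 3, 3, 2, 2]
j=6: 3>2, skip
j=7: 3>2, skip
j=8: 2≤2, i=4, swap(4,8) ⇒ [2, 2, 2, 2, 2, 3, 3, 3, 3, 2]
swap(5,9) ⇒ [2, 2, 2, 2, 2, 2, 3, 3, 3, 3]; return 5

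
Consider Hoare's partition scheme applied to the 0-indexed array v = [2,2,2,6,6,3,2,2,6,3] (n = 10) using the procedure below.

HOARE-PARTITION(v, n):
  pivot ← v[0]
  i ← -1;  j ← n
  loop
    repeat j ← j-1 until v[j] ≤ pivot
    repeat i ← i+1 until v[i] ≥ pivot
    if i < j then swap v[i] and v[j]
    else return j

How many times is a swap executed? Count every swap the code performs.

pivot=2
j stops at 7 (2), i stops at 0 (2); swap ⇒ [2,2,2,6,6,3,2,2,6,3]
j stops at 6 (2), i stops at 1 (2); swap ⇒ [2,2,2,6,6,3,2,2,6,3]
j stops at 2, i stops at 2; i≥j ⇒ return 2. v=[2,2,2,6,6,3,2,2,6,3]

2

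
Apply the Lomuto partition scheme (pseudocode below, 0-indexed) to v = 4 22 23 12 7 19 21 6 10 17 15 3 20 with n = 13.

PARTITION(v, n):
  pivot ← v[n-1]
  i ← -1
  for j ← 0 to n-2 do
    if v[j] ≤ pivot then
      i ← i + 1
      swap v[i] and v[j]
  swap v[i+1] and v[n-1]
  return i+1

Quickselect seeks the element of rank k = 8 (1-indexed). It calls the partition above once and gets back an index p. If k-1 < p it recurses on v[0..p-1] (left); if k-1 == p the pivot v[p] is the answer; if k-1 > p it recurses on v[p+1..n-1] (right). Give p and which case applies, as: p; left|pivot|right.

9; left

pivot=20, i=-1
j=0: 4≤20, i=0, swap(0,0) ⇒ 4 22 23 12 7 19 21 6 10 17 15 3 20
j=1: 22>20, skip
j=2: 23>20, skip
j=3: 12≤20, i=1, swap(1,3) ⇒ 4 12 23 22 7 19 21 6 10 17 15 3 20
j=4: 7≤20, i=2, swap(2,4) ⇒ 4 12 7 22 23 19 21 6 10 17 15 3 20
j=5: 19≤20, i=3, swap(3,5) ⇒ 4 12 7 19 23 22 21 6 10 17 15 3 20
j=6: 21>20, skip
j=7: 6≤20, i=4, swap(4,7) ⇒ 4 12 7 19 6 22 21 23 10 17 15 3 20
j=8: 10≤20, i=5, swap(5,8) ⇒ 4 12 7 19 6 10 21 23 22 17 15 3 20
j=9: 17≤20, i=6, swap(6,9) ⇒ 4 12 7 19 6 10 17 23 22 21 15 3 20
j=10: 15≤20, i=7, swap(7,10) ⇒ 4 12 7 19 6 10 17 15 22 21 23 3 20
j=11: 3≤20, i=8, swap(8,11) ⇒ 4 12 7 19 6 10 17 15 3 21 23 22 20
swap(9,12) ⇒ 4 12 7 19 6 10 17 15 3 20 23 22 21; return 9
p = 9; k-1 = 7 < 9 ⇒ left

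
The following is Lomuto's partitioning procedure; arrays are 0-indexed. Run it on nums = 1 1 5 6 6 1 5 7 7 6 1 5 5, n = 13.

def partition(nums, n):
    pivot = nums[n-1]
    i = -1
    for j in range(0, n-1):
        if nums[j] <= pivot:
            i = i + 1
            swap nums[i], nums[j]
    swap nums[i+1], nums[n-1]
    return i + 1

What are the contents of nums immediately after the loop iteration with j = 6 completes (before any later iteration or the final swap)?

pivot=5, i=-1
j=0: 1≤5, i=0, swap(0,0) ⇒ 1 1 5 6 6 1 5 7 7 6 1 5 5
j=1: 1≤5, i=1, swap(1,1) ⇒ 1 1 5 6 6 1 5 7 7 6 1 5 5
j=2: 5≤5, i=2, swap(2,2) ⇒ 1 1 5 6 6 1 5 7 7 6 1 5 5
j=3: 6>5, skip
j=4: 6>5, skip
j=5: 1≤5, i=3, swap(3,5) ⇒ 1 1 5 1 6 6 5 7 7 6 1 5 5
j=6: 5≤5, i=4, swap(4,6) ⇒ 1 1 5 1 5 6 6 7 7 6 1 5 5
(after j=6) nums = 1 1 5 1 5 6 6 7 7 6 1 5 5

1 1 5 1 5 6 6 7 7 6 1 5 5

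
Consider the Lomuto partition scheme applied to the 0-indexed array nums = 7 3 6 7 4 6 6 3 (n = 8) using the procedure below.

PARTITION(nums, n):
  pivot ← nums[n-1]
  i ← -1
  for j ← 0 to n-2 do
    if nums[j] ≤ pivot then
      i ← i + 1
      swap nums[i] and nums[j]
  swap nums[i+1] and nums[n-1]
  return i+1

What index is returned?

1

pivot=3, i=-1
j=0: 7>3, skip
j=1: 3≤3, i=0, swap(0,1) ⇒ 3 7 6 7 4 6 6 3
j=2: 6>3, skip
j=3: 7>3, skip
j=4: 4>3, skip
j=5: 6>3, skip
j=6: 6>3, skip
swap(1,7) ⇒ 3 3 6 7 4 6 6 7; return 1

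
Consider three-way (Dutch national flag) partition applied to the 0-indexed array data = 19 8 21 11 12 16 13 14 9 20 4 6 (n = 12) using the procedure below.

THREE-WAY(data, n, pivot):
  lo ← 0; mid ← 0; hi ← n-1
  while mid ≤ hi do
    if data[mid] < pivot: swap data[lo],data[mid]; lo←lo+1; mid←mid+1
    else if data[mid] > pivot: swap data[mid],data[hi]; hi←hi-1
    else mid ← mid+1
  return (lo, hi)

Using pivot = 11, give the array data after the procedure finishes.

pivot = 11; lo=0, mid=0, hi=11
data[mid]=19>11: swap data[0],data[11]; hi=10 → 6 8 21 11 12 16 13 14 9 20 4 19
data[mid]=6<11: swap data[0],data[0]; lo=1,mid=1 → 6 8 21 11 12 16 13 14 9 20 4 19
data[mid]=8<11: swap data[1],data[1]; lo=2,mid=2 → 6 8 21 11 12 16 13 14 9 20 4 19
data[mid]=21>11: swap data[2],data[10]; hi=9 → 6 8 4 11 12 16 13 14 9 20 21 19
data[mid]=4<11: swap data[2],data[2]; lo=3,mid=3 → 6 8 4 11 12 16 13 14 9 20 21 19
data[mid]=11=11: mid=4
data[mid]=12>11: swap data[4],data[9]; hi=8 → 6 8 4 11 20 16 13 14 9 12 21 19
data[mid]=20>11: swap data[4],data[8]; hi=7 → 6 8 4 11 9 16 13 14 20 12 21 19
data[mid]=9<11: swap data[3],data[4]; lo=4,mid=5 → 6 8 4 9 11 16 13 14 20 12 21 19
data[mid]=16>11: swap data[5],data[7]; hi=6 → 6 8 4 9 11 14 13 16 20 12 21 19
data[mid]=14>11: swap data[5],data[6]; hi=5 → 6 8 4 9 11 13 14 16 20 12 21 19
data[mid]=13>11: swap data[5],data[5]; hi=4 → 6 8 4 9 11 13 14 16 20 12 21 19
end: lo=4, hi=4; data = 6 8 4 9 11 13 14 16 20 12 21 19

6 8 4 9 11 13 14 16 20 12 21 19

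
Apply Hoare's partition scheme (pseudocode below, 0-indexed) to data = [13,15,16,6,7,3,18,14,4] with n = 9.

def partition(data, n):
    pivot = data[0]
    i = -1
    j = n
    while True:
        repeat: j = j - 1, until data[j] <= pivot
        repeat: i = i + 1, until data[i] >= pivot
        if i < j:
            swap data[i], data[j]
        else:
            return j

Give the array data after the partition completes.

[4,3,7,6,16,15,18,14,13]

pivot = data[0] = 13; i = -1, j = 9
j→8 (data[8]=4≤13), i→0 (data[0]=13≥13); i<j, swap → [4,15,16,6,7,3,18,14,13]
j→5 (data[5]=3≤13), i→1 (data[1]=15≥13); i<j, swap → [4,3,16,6,7,15,18,14,13]
j→4 (data[4]=7≤13), i→2 (data[2]=16≥13); i<j, swap → [4,3,7,6,16,15,18,14,13]
j→3, i→4; i≥j, return j=3. data = [4,3,7,6,16,15,18,14,13]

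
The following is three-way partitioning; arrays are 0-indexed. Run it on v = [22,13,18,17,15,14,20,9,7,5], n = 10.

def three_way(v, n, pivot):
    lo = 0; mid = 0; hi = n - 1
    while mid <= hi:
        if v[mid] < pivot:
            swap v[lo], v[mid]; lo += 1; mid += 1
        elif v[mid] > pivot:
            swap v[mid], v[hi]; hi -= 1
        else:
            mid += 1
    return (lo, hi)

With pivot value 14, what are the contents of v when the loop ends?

[5,13,7,9,14,20,15,17,18,22]

lo=0 mid=0 hi=9
22>14: swap(0,9), hi=8 ⇒ [5,13,18,17,15,14,20,9,7,22]
5<14: swap(0,0), lo=1 mid=1 ⇒ [5,13,18,17,15,14,20,9,7,22]
13<14: swap(1,1), lo=2 mid=2 ⇒ [5,13,18,17,15,14,20,9,7,22]
18>14: swap(2,8), hi=7 ⇒ [5,13,7,17,15,14,20,9,18,22]
7<14: swap(2,2), lo=3 mid=3 ⇒ [5,13,7,17,15,14,20,9,18,22]
17>14: swap(3,7), hi=6 ⇒ [5,13,7,9,15,14,20,17,18,22]
9<14: swap(3,3), lo=4 mid=4 ⇒ [5,13,7,9,15,14,20,17,18,22]
15>14: swap(4,6), hi=5 ⇒ [5,13,7,9,20,14,15,17,18,22]
20>14: swap(4,5), hi=4 ⇒ [5,13,7,9,14,20,15,17,18,22]
14=14: mid=5
done. lo=4 hi=4; v=[5,13,7,9,14,20,15,17,18,22]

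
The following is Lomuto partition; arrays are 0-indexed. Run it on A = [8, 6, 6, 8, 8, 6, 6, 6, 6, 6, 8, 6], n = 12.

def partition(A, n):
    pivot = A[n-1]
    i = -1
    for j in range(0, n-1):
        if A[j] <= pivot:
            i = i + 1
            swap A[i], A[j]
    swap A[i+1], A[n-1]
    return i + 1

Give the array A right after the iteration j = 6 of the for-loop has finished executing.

pivot=6, i=-1
j=0: 8>6, skip
j=1: 6≤6, i=0, swap(0,1) ⇒ [6, 8, 6, 8, 8, 6, 6, 6, 6, 6, 8, 6]
j=2: 6≤6, i=1, swap(1,2) ⇒ [6, 6, 8, 8, 8, 6, 6, 6, 6, 6, 8, 6]
j=3: 8>6, skip
j=4: 8>6, skip
j=5: 6≤6, i=2, swap(2,5) ⇒ [6, 6, 6, 8, 8, 8, 6, 6, 6, 6, 8, 6]
j=6: 6≤6, i=3, swap(3,6) ⇒ [6, 6, 6, 6, 8, 8, 8, 6, 6, 6, 8, 6]
(after j=6) A = [6, 6, 6, 6, 8, 8, 8, 6, 6, 6, 8, 6]

[6, 6, 6, 6, 8, 8, 8, 6, 6, 6, 8, 6]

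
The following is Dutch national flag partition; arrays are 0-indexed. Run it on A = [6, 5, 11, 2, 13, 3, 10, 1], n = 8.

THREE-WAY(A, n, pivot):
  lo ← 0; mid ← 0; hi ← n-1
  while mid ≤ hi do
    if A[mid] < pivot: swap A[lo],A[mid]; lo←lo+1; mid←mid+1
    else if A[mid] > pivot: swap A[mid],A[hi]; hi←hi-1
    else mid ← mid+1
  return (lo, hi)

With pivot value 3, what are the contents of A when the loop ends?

[1, 2, 3, 13, 11, 10, 5, 6]

pivot = 3; lo=0, mid=0, hi=7
A[mid]=6>3: swap A[0],A[7]; hi=6 → [1, 5, 11, 2, 13, 3, 10, 6]
A[mid]=1<3: swap A[0],A[0]; lo=1,mid=1 → [1, 5, 11, 2, 13, 3, 10, 6]
A[mid]=5>3: swap A[1],A[6]; hi=5 → [1, 10, 11, 2, 13, 3, 5, 6]
A[mid]=10>3: swap A[1],A[5]; hi=4 → [1, 3, 11, 2, 13, 10, 5, 6]
A[mid]=3=3: mid=2
A[mid]=11>3: swap A[2],A[4]; hi=3 → [1, 3, 13, 2, 11, 10, 5, 6]
A[mid]=13>3: swap A[2],A[3]; hi=2 → [1, 3, 2, 13, 11, 10, 5, 6]
A[mid]=2<3: swap A[1],A[2]; lo=2,mid=3 → [1, 2, 3, 13, 11, 10, 5, 6]
end: lo=2, hi=2; A = [1, 2, 3, 13, 11, 10, 5, 6]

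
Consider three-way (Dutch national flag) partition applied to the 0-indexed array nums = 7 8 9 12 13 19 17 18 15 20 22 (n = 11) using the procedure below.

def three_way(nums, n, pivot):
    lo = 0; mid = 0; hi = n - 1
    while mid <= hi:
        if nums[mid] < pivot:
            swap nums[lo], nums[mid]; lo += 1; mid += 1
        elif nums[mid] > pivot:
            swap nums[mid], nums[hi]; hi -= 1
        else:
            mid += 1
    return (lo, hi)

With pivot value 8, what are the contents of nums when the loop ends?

7 8 12 13 19 17 18 15 20 22 9

pivot = 8; lo=0, mid=0, hi=10
nums[mid]=7<8: swap nums[0],nums[0]; lo=1,mid=1 → 7 8 9 12 13 19 17 18 15 20 22
nums[mid]=8=8: mid=2
nums[mid]=9>8: swap nums[2],nums[10]; hi=9 → 7 8 22 12 13 19 17 18 15 20 9
nums[mid]=22>8: swap nums[2],nums[9]; hi=8 → 7 8 20 12 13 19 17 18 15 22 9
nums[mid]=20>8: swap nums[2],nums[8]; hi=7 → 7 8 15 12 13 19 17 18 20 22 9
nums[mid]=15>8: swap nums[2],nums[7]; hi=6 → 7 8 18 12 13 19 17 15 20 22 9
nums[mid]=18>8: swap nums[2],nums[6]; hi=5 → 7 8 17 12 13 19 18 15 20 22 9
nums[mid]=17>8: swap nums[2],nums[5]; hi=4 → 7 8 19 12 13 17 18 15 20 22 9
nums[mid]=19>8: swap nums[2],nums[4]; hi=3 → 7 8 13 12 19 17 18 15 20 22 9
nums[mid]=13>8: swap nums[2],nums[3]; hi=2 → 7 8 12 13 19 17 18 15 20 22 9
nums[mid]=12>8: swap nums[2],nums[2]; hi=1 → 7 8 12 13 19 17 18 15 20 22 9
end: lo=1, hi=1; nums = 7 8 12 13 19 17 18 15 20 22 9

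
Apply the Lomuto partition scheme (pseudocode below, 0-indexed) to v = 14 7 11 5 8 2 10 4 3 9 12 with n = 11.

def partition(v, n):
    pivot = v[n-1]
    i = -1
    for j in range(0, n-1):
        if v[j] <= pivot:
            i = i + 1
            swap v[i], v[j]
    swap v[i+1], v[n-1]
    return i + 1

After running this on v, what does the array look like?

7 11 5 8 2 10 4 3 9 12 14

pivot = v[10] = 12; i = -1
j=0: v[0]=14 > 12 → no swap
j=1: v[1]=7 ≤ 12 → i=0, swap v[0],v[1] → 7 14 11 5 8 2 10 4 3 9 12
j=2: v[2]=11 ≤ 12 → i=1, swap v[1],v[2] → 7 11 14 5 8 2 10 4 3 9 12
j=3: v[3]=5 ≤ 12 → i=2, swap v[2],v[3] → 7 11 5 14 8 2 10 4 3 9 12
j=4: v[4]=8 ≤ 12 → i=3, swap v[3],v[4] → 7 11 5 8 14 2 10 4 3 9 12
j=5: v[5]=2 ≤ 12 → i=4, swap v[4],v[5] → 7 11 5 8 2 14 10 4 3 9 12
j=6: v[6]=10 ≤ 12 → i=5, swap v[5],v[6] → 7 11 5 8 2 10 14 4 3 9 12
j=7: v[7]=4 ≤ 12 → i=6, swap v[6],v[7] → 7 11 5 8 2 10 4 14 3 9 12
j=8: v[8]=3 ≤ 12 → i=7, swap v[7],v[8] → 7 11 5 8 2 10 4 3 14 9 12
j=9: v[9]=9 ≤ 12 → i=8, swap v[8],v[9] → 7 11 5 8 2 10 4 3 9 14 12
final swap v[9],v[10] → 7 11 5 8 2 10 4 3 9 12 14; return 9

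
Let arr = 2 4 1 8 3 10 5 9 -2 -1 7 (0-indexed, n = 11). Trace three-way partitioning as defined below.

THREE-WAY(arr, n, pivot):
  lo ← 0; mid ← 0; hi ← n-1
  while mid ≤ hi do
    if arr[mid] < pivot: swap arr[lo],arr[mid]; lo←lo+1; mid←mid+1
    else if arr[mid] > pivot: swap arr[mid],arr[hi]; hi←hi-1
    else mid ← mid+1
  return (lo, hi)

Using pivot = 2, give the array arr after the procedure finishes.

lo=0 mid=0 hi=10
2=2: mid=1
4>2: swap(1,10), hi=9 ⇒ 2 7 1 8 3 10 5 9 -2 -1 4
7>2: swap(1,9), hi=8 ⇒ 2 -1 1 8 3 10 5 9 -2 7 4
-1<2: swap(0,1), lo=1 mid=2 ⇒ -1 2 1 8 3 10 5 9 -2 7 4
1<2: swap(1,2), lo=2 mid=3 ⇒ -1 1 2 8 3 10 5 9 -2 7 4
8>2: swap(3,8), hi=7 ⇒ -1 1 2 -2 3 10 5 9 8 7 4
-2<2: swap(2,3), lo=3 mid=4 ⇒ -1 1 -2 2 3 10 5 9 8 7 4
3>2: swap(4,7), hi=6 ⇒ -1 1 -2 2 9 10 5 3 8 7 4
9>2: swap(4,6), hi=5 ⇒ -1 1 -2 2 5 10 9 3 8 7 4
5>2: swap(4,5), hi=4 ⇒ -1 1 -2 2 10 5 9 3 8 7 4
10>2: swap(4,4), hi=3 ⇒ -1 1 -2 2 10 5 9 3 8 7 4
done. lo=3 hi=3; arr=-1 1 -2 2 10 5 9 3 8 7 4

-1 1 -2 2 10 5 9 3 8 7 4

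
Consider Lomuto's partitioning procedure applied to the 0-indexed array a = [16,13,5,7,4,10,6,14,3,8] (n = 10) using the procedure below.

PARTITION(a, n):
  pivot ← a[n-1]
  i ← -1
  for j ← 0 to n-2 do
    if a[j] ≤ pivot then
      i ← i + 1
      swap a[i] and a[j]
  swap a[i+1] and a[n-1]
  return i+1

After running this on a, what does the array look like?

[5,7,4,6,3,8,13,14,16,10]

pivot = a[9] = 8; i = -1
j=0: a[0]=16 > 8 → no swap
j=1: a[1]=13 > 8 → no swap
j=2: a[2]=5 ≤ 8 → i=0, swap a[0],a[2] → [5,13,16,7,4,10,6,14,3,8]
j=3: a[3]=7 ≤ 8 → i=1, swap a[1],a[3] → [5,7,16,13,4,10,6,14,3,8]
j=4: a[4]=4 ≤ 8 → i=2, swap a[2],a[4] → [5,7,4,13,16,10,6,14,3,8]
j=5: a[5]=10 > 8 → no swap
j=6: a[6]=6 ≤ 8 → i=3, swap a[3],a[6] → [5,7,4,6,16,10,13,14,3,8]
j=7: a[7]=14 > 8 → no swap
j=8: a[8]=3 ≤ 8 → i=4, swap a[4],a[8] → [5,7,4,6,3,10,13,14,16,8]
final swap a[5],a[9] → [5,7,4,6,3,8,13,14,16,10]; return 5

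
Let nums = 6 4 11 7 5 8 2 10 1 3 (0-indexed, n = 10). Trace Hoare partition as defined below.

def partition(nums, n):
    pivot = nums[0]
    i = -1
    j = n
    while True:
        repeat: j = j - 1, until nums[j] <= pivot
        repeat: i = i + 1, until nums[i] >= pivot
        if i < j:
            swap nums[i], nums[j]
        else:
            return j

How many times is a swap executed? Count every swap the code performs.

3

pivot=6
j stops at 9 (3), i stops at 0 (6); swap ⇒ 3 4 11 7 5 8 2 10 1 6
j stops at 8 (1), i stops at 2 (11); swap ⇒ 3 4 1 7 5 8 2 10 11 6
j stops at 6 (2), i stops at 3 (7); swap ⇒ 3 4 1 2 5 8 7 10 11 6
j stops at 4, i stops at 5; i≥j ⇒ return 4. nums=3 4 1 2 5 8 7 10 11 6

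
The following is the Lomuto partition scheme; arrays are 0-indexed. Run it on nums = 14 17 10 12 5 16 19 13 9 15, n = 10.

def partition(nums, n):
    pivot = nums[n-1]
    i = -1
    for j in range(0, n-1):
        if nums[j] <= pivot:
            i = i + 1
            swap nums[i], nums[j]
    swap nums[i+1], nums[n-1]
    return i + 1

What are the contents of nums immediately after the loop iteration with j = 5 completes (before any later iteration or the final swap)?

14 10 12 5 17 16 19 13 9 15

pivot=15, i=-1
j=0: 14≤15, i=0, swap(0,0) ⇒ 14 17 10 12 5 16 19 13 9 15
j=1: 17>15, skip
j=2: 10≤15, i=1, swap(1,2) ⇒ 14 10 17 12 5 16 19 13 9 15
j=3: 12≤15, i=2, swap(2,3) ⇒ 14 10 12 17 5 16 19 13 9 15
j=4: 5≤15, i=3, swap(3,4) ⇒ 14 10 12 5 17 16 19 13 9 15
j=5: 16>15, skip
(after j=5) nums = 14 10 12 5 17 16 19 13 9 15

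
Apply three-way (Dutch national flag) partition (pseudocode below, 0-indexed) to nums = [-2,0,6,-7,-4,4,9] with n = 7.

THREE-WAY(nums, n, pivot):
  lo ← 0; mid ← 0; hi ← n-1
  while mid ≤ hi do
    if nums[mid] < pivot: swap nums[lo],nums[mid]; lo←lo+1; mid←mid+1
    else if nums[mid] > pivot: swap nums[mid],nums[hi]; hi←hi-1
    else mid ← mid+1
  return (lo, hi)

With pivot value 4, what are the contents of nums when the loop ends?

[-2,0,-7,-4,4,9,6]

pivot = 4; lo=0, mid=0, hi=6
nums[mid]=-2<4: swap nums[0],nums[0]; lo=1,mid=1 → [-2,0,6,-7,-4,4,9]
nums[mid]=0<4: swap nums[1],nums[1]; lo=2,mid=2 → [-2,0,6,-7,-4,4,9]
nums[mid]=6>4: swap nums[2],nums[6]; hi=5 → [-2,0,9,-7,-4,4,6]
nums[mid]=9>4: swap nums[2],nums[5]; hi=4 → [-2,0,4,-7,-4,9,6]
nums[mid]=4=4: mid=3
nums[mid]=-7<4: swap nums[2],nums[3]; lo=3,mid=4 → [-2,0,-7,4,-4,9,6]
nums[mid]=-4<4: swap nums[3],nums[4]; lo=4,mid=5 → [-2,0,-7,-4,4,9,6]
end: lo=4, hi=4; nums = [-2,0,-7,-4,4,9,6]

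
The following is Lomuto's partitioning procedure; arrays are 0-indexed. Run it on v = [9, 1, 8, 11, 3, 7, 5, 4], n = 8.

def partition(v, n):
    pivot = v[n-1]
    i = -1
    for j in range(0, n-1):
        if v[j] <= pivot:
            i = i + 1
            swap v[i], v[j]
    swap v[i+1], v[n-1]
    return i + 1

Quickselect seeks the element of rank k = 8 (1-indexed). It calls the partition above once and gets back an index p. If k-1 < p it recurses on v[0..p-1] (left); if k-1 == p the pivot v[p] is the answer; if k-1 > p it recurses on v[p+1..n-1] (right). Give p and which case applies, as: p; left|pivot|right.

2; right

pivot=4, i=-1
j=0: 9>4, skip
j=1: 1≤4, i=0, swap(0,1) ⇒ [1, 9, 8, 11, 3, 7, 5, 4]
j=2: 8>4, skip
j=3: 11>4, skip
j=4: 3≤4, i=1, swap(1,4) ⇒ [1, 3, 8, 11, 9, 7, 5, 4]
j=5: 7>4, skip
j=6: 5>4, skip
swap(2,7) ⇒ [1, 3, 4, 11, 9, 7, 5, 8]; return 2
p = 2; k-1 = 7 > 2 ⇒ right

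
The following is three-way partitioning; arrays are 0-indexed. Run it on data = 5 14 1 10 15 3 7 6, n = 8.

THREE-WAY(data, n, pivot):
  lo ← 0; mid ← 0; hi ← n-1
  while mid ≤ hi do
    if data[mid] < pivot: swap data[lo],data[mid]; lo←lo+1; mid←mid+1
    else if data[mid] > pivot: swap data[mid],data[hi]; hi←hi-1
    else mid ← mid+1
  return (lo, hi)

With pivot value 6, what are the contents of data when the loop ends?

5 1 3 6 15 7 10 14

pivot = 6; lo=0, mid=0, hi=7
data[mid]=5<6: swap data[0],data[0]; lo=1,mid=1 → 5 14 1 10 15 3 7 6
data[mid]=14>6: swap data[1],data[7]; hi=6 → 5 6 1 10 15 3 7 14
data[mid]=6=6: mid=2
data[mid]=1<6: swap data[1],data[2]; lo=2,mid=3 → 5 1 6 10 15 3 7 14
data[mid]=10>6: swap data[3],data[6]; hi=5 → 5 1 6 7 15 3 10 14
data[mid]=7>6: swap data[3],data[5]; hi=4 → 5 1 6 3 15 7 10 14
data[mid]=3<6: swap data[2],data[3]; lo=3,mid=4 → 5 1 3 6 15 7 10 14
data[mid]=15>6: swap data[4],data[4]; hi=3 → 5 1 3 6 15 7 10 14
end: lo=3, hi=3; data = 5 1 3 6 15 7 10 14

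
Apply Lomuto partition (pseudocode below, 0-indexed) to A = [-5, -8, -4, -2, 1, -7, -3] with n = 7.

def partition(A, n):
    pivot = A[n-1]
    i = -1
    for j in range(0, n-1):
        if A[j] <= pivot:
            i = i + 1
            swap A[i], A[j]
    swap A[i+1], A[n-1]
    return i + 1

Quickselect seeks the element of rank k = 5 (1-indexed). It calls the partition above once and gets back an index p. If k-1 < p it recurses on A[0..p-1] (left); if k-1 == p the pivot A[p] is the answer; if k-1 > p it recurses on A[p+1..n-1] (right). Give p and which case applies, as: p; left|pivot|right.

4; pivot

pivot=-3, i=-1
j=0: -5≤-3, i=0, swap(0,0) ⇒ [-5, -8, -4, -2, 1, -7, -3]
j=1: -8≤-3, i=1, swap(1,1) ⇒ [-5, -8, -4, -2, 1, -7, -3]
j=2: -4≤-3, i=2, swap(2,2) ⇒ [-5, -8, -4, -2, 1, -7, -3]
j=3: -2>-3, skip
j=4: 1>-3, skip
j=5: -7≤-3, i=3, swap(3,5) ⇒ [-5, -8, -4, -7, 1, -2, -3]
swap(4,6) ⇒ [-5, -8, -4, -7, -3, -2, 1]; return 4
p = 4; k-1 = 4 == 4 ⇒ pivot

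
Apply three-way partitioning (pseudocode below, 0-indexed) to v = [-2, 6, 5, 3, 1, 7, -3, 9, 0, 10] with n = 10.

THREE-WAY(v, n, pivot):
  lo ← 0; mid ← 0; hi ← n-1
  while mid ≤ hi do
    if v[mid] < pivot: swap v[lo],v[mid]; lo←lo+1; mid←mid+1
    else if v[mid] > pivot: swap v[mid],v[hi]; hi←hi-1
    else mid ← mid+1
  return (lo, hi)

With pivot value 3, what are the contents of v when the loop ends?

[-2, 0, -3, 1, 3, 7, 9, 5, 10, 6]

lo=0 mid=0 hi=9
-2<3: swap(0,0), lo=1 mid=1 ⇒ [-2, 6, 5, 3, 1, 7, -3, 9, 0, 10]
6>3: swap(1,9), hi=8 ⇒ [-2, 10, 5, 3, 1, 7, -3, 9, 0, 6]
10>3: swap(1,8), hi=7 ⇒ [-2, 0, 5, 3, 1, 7, -3, 9, 10, 6]
0<3: swap(1,1), lo=2 mid=2 ⇒ [-2, 0, 5, 3, 1, 7, -3, 9, 10, 6]
5>3: swap(2,7), hi=6 ⇒ [-2, 0, 9, 3, 1, 7, -3, 5, 10, 6]
9>3: swap(2,6), hi=5 ⇒ [-2, 0, -3, 3, 1, 7, 9, 5, 10, 6]
-3<3: swap(2,2), lo=3 mid=3 ⇒ [-2, 0, -3, 3, 1, 7, 9, 5, 10, 6]
3=3: mid=4
1<3: swap(3,4), lo=4 mid=5 ⇒ [-2, 0, -3, 1, 3, 7, 9, 5, 10, 6]
7>3: swap(5,5), hi=4 ⇒ [-2, 0, -3, 1, 3, 7, 9, 5, 10, 6]
done. lo=4 hi=4; v=[-2, 0, -3, 1, 3, 7, 9, 5, 10, 6]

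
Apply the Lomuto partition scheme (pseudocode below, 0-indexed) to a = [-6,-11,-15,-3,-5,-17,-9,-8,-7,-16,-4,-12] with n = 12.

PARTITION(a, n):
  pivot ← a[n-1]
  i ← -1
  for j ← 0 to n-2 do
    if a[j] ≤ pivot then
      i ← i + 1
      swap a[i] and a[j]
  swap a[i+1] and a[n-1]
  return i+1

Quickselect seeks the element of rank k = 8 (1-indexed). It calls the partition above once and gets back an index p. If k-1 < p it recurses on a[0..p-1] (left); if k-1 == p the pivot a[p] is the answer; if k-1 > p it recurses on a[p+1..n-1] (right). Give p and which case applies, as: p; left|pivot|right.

pivot = a[11] = -12; i = -1
j=0: a[0]=-6 > -12 → no swap
j=1: a[1]=-11 > -12 → no swap
j=2: a[2]=-15 ≤ -12 → i=0, swap a[0],a[2] → [-15,-11,-6,-3,-5,-17,-9,-8,-7,-16,-4,-12]
j=3: a[3]=-3 > -12 → no swap
j=4: a[4]=-5 > -12 → no swap
j=5: a[5]=-17 ≤ -12 → i=1, swap a[1],a[5] → [-15,-17,-6,-3,-5,-11,-9,-8,-7,-16,-4,-12]
j=6: a[6]=-9 > -12 → no swap
j=7: a[7]=-8 > -12 → no swap
j=8: a[8]=-7 > -12 → no swap
j=9: a[9]=-16 ≤ -12 → i=2, swap a[2],a[9] → [-15,-17,-16,-3,-5,-11,-9,-8,-7,-6,-4,-12]
j=10: a[10]=-4 > -12 → no swap
final swap a[3],a[11] → [-15,-17,-16,-12,-5,-11,-9,-8,-7,-6,-4,-3]; return 3
p = 3; k-1 = 7 > 3 ⇒ right

3; right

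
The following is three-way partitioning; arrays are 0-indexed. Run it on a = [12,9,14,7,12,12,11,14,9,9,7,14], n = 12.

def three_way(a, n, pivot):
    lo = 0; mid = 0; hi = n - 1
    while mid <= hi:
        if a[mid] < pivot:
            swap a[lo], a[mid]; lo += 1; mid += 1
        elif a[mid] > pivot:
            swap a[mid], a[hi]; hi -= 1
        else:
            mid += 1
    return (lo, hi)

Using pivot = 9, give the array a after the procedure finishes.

[7,7,9,9,9,11,14,12,12,14,14,12]

lo=0 mid=0 hi=11
12>9: swap(0,11), hi=10 ⇒ [14,9,14,7,12,12,11,14,9,9,7,12]
14>9: swap(0,10), hi=9 ⇒ [7,9,14,7,12,12,11,14,9,9,14,12]
7<9: swap(0,0), lo=1 mid=1 ⇒ [7,9,14,7,12,12,11,14,9,9,14,12]
9=9: mid=2
14>9: swap(2,9), hi=8 ⇒ [7,9,9,7,12,12,11,14,9,14,14,12]
9=9: mid=3
7<9: swap(1,3), lo=2 mid=4 ⇒ [7,7,9,9,12,12,11,14,9,14,14,12]
12>9: swap(4,8), hi=7 ⇒ [7,7,9,9,9,12,11,14,12,14,14,12]
9=9: mid=5
12>9: swap(5,7), hi=6 ⇒ [7,7,9,9,9,14,11,12,12,14,14,12]
14>9: swap(5,6), hi=5 ⇒ [7,7,9,9,9,11,14,12,12,14,14,12]
11>9: swap(5,5), hi=4 ⇒ [7,7,9,9,9,11,14,12,12,14,14,12]
done. lo=2 hi=4; a=[7,7,9,9,9,11,14,12,12,14,14,12]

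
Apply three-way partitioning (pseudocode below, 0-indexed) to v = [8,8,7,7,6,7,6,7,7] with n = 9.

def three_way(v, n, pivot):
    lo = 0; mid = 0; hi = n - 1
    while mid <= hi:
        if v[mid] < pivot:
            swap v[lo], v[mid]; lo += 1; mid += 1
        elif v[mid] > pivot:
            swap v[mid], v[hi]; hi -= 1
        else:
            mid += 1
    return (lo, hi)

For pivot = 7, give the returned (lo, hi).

lo=0 mid=0 hi=8
8>7: swap(0,8), hi=7 ⇒ [7,8,7,7,6,7,6,7,8]
7=7: mid=1
8>7: swap(1,7), hi=6 ⇒ [7,7,7,7,6,7,6,8,8]
7=7: mid=2
7=7: mid=3
7=7: mid=4
6<7: swap(0,4), lo=1 mid=5 ⇒ [6,7,7,7,7,7,6,8,8]
7=7: mid=6
6<7: swap(1,6), lo=2 mid=7 ⇒ [6,6,7,7,7,7,7,8,8]
done. lo=2 hi=6; v=[6,6,7,7,7,7,7,8,8]

(2, 6)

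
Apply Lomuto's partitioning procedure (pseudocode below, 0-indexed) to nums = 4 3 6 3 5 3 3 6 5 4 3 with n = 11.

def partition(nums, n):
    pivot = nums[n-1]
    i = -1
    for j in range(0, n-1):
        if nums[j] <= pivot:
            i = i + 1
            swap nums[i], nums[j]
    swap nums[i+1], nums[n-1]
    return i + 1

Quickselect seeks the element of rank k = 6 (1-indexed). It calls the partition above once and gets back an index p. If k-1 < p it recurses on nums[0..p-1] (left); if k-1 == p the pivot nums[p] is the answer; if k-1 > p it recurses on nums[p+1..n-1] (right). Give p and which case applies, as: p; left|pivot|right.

pivot=3, i=-1
j=0: 4>3, skip
j=1: 3≤3, i=0, swap(0,1) ⇒ 3 4 6 3 5 3 3 6 5 4 3
j=2: 6>3, skip
j=3: 3≤3, i=1, swap(1,3) ⇒ 3 3 6 4 5 3 3 6 5 4 3
j=4: 5>3, skip
j=5: 3≤3, i=2, swap(2,5) ⇒ 3 3 3 4 5 6 3 6 5 4 3
j=6: 3≤3, i=3, swap(3,6) ⇒ 3 3 3 3 5 6 4 6 5 4 3
j=7: 6>3, skip
j=8: 5>3, skip
j=9: 4>3, skip
swap(4,10) ⇒ 3 3 3 3 3 6 4 6 5 4 5; return 4
p = 4; k-1 = 5 > 4 ⇒ right

4; right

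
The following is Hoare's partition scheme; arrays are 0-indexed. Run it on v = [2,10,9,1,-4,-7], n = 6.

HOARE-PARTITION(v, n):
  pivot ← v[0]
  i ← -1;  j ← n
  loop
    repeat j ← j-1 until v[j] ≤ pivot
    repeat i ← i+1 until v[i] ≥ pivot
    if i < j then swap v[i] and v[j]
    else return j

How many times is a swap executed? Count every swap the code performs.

3

pivot=2
j stops at 5 (-7), i stops at 0 (2); swap ⇒ [-7,10,9,1,-4,2]
j stops at 4 (-4), i stops at 1 (10); swap ⇒ [-7,-4,9,1,10,2]
j stops at 3 (1), i stops at 2 (9); swap ⇒ [-7,-4,1,9,10,2]
j stops at 2, i stops at 3; i≥j ⇒ return 2. v=[-7,-4,1,9,10,2]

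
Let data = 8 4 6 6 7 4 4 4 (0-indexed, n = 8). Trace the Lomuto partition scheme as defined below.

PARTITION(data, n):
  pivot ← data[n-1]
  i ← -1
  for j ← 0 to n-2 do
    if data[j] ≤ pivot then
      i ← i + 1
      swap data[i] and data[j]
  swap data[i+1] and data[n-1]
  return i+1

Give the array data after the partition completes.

pivot=4, i=-1
j=0: 8>4, skip
j=1: 4≤4, i=0, swap(0,1) ⇒ 4 8 6 6 7 4 4 4
j=2: 6>4, skip
j=3: 6>4, skip
j=4: 7>4, skip
j=5: 4≤4, i=1, swap(1,5) ⇒ 4 4 6 6 7 8 4 4
j=6: 4≤4, i=2, swap(2,6) ⇒ 4 4 4 6 7 8 6 4
swap(3,7) ⇒ 4 4 4 4 7 8 6 6; return 3

4 4 4 4 7 8 6 6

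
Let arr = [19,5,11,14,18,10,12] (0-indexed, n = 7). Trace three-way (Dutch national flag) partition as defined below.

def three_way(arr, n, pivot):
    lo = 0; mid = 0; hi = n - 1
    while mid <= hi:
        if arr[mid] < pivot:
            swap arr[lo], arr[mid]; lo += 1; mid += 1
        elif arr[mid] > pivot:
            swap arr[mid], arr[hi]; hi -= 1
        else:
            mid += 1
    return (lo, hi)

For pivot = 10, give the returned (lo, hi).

(1, 1)

lo=0 mid=0 hi=6
19>10: swap(0,6), hi=5 ⇒ [12,5,11,14,18,10,19]
12>10: swap(0,5), hi=4 ⇒ [10,5,11,14,18,12,19]
10=10: mid=1
5<10: swap(0,1), lo=1 mid=2 ⇒ [5,10,11,14,18,12,19]
11>10: swap(2,4), hi=3 ⇒ [5,10,18,14,11,12,19]
18>10: swap(2,3), hi=2 ⇒ [5,10,14,18,11,12,19]
14>10: swap(2,2), hi=1 ⇒ [5,10,14,18,11,12,19]
done. lo=1 hi=1; arr=[5,10,14,18,11,12,19]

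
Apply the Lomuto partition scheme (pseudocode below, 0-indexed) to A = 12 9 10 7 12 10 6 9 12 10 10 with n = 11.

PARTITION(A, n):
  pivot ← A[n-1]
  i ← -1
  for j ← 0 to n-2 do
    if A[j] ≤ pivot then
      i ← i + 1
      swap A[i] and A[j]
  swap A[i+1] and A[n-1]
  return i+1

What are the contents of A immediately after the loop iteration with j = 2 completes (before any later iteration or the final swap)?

9 10 12 7 12 10 6 9 12 10 10

pivot = A[10] = 10; i = -1
j=0: A[0]=12 > 10 → no swap
j=1: A[1]=9 ≤ 10 → i=0, swap A[0],A[1] → 9 12 10 7 12 10 6 9 12 10 10
j=2: A[2]=10 ≤ 10 → i=1, swap A[1],A[2] → 9 10 12 7 12 10 6 9 12 10 10
(after j=2) A = 9 10 12 7 12 10 6 9 12 10 10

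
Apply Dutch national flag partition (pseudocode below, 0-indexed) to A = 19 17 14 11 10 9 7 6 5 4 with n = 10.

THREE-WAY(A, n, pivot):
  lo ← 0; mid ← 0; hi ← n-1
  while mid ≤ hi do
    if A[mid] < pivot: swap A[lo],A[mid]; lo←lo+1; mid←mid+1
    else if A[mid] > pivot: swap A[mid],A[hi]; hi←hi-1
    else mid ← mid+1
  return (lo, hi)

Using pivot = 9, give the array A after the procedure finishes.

4 5 6 7 9 10 11 14 17 19

pivot = 9; lo=0, mid=0, hi=9
A[mid]=19>9: swap A[0],A[9]; hi=8 → 4 17 14 11 10 9 7 6 5 19
A[mid]=4<9: swap A[0],A[0]; lo=1,mid=1 → 4 17 14 11 10 9 7 6 5 19
A[mid]=17>9: swap A[1],A[8]; hi=7 → 4 5 14 11 10 9 7 6 17 19
A[mid]=5<9: swap A[1],A[1]; lo=2,mid=2 → 4 5 14 11 10 9 7 6 17 19
A[mid]=14>9: swap A[2],A[7]; hi=6 → 4 5 6 11 10 9 7 14 17 19
A[mid]=6<9: swap A[2],A[2]; lo=3,mid=3 → 4 5 6 11 10 9 7 14 17 19
A[mid]=11>9: swap A[3],A[6]; hi=5 → 4 5 6 7 10 9 11 14 17 19
A[mid]=7<9: swap A[3],A[3]; lo=4,mid=4 → 4 5 6 7 10 9 11 14 17 19
A[mid]=10>9: swap A[4],A[5]; hi=4 → 4 5 6 7 9 10 11 14 17 19
A[mid]=9=9: mid=5
end: lo=4, hi=4; A = 4 5 6 7 9 10 11 14 17 19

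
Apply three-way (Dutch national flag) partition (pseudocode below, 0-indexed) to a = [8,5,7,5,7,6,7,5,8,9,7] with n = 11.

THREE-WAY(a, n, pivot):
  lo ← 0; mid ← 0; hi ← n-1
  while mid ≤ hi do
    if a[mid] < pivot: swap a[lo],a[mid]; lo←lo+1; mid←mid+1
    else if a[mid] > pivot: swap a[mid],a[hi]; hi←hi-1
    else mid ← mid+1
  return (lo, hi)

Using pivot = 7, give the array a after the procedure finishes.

pivot = 7; lo=0, mid=0, hi=10
a[mid]=8>7: swap a[0],a[10]; hi=9 → [7,5,7,5,7,6,7,5,8,9,8]
a[mid]=7=7: mid=1
a[mid]=5<7: swap a[0],a[1]; lo=1,mid=2 → [5,7,7,5,7,6,7,5,8,9,8]
a[mid]=7=7: mid=3
a[mid]=5<7: swap a[1],a[3]; lo=2,mid=4 → [5,5,7,7,7,6,7,5,8,9,8]
a[mid]=7=7: mid=5
a[mid]=6<7: swap a[2],a[5]; lo=3,mid=6 → [5,5,6,7,7,7,7,5,8,9,8]
a[mid]=7=7: mid=7
a[mid]=5<7: swap a[3],a[7]; lo=4,mid=8 → [5,5,6,5,7,7,7,7,8,9,8]
a[mid]=8>7: swap a[8],a[9]; hi=8 → [5,5,6,5,7,7,7,7,9,8,8]
a[mid]=9>7: swap a[8],a[8]; hi=7 → [5,5,6,5,7,7,7,7,9,8,8]
end: lo=4, hi=7; a = [5,5,6,5,7,7,7,7,9,8,8]

[5,5,6,5,7,7,7,7,9,8,8]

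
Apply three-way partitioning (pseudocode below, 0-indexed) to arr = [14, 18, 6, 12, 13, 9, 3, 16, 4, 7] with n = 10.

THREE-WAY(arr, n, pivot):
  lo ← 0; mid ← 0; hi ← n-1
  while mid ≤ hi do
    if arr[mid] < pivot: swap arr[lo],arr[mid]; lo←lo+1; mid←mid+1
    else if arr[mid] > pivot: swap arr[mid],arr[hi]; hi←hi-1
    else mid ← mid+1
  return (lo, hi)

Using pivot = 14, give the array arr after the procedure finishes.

lo=0 mid=0 hi=9
14=14: mid=1
18>14: swap(1,9), hi=8 ⇒ [14, 7, 6, 12, 13, 9, 3, 16, 4, 18]
7<14: swap(0,1), lo=1 mid=2 ⇒ [7, 14, 6, 12, 13, 9, 3, 16, 4, 18]
6<14: swap(1,2), lo=2 mid=3 ⇒ [7, 6, 14, 12, 13, 9, 3, 16, 4, 18]
12<14: swap(2,3), lo=3 mid=4 ⇒ [7, 6, 12, 14, 13, 9, 3, 16, 4, 18]
13<14: swap(3,4), lo=4 mid=5 ⇒ [7, 6, 12, 13, 14, 9, 3, 16, 4, 18]
9<14: swap(4,5), lo=5 mid=6 ⇒ [7, 6, 12, 13, 9, 14, 3, 16, 4, 18]
3<14: swap(5,6), lo=6 mid=7 ⇒ [7, 6, 12, 13, 9, 3, 14, 16, 4, 18]
16>14: swap(7,8), hi=7 ⇒ [7, 6, 12, 13, 9, 3, 14, 4, 16, 18]
4<14: swap(6,7), lo=7 mid=8 ⇒ [7, 6, 12, 13, 9, 3, 4, 14, 16, 18]
done. lo=7 hi=7; arr=[7, 6, 12, 13, 9, 3, 4, 14, 16, 18]

[7, 6, 12, 13, 9, 3, 4, 14, 16, 18]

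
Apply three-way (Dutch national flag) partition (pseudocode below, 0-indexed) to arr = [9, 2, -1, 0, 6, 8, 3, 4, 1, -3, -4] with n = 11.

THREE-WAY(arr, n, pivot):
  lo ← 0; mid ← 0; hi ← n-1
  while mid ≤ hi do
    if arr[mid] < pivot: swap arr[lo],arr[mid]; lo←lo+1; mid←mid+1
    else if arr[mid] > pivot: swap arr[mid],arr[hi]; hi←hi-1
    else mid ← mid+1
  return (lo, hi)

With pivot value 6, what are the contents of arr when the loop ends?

pivot = 6; lo=0, mid=0, hi=10
arr[mid]=9>6: swap arr[0],arr[10]; hi=9 → [-4, 2, -1, 0, 6, 8, 3, 4, 1, -3, 9]
arr[mid]=-4<6: swap arr[0],arr[0]; lo=1,mid=1 → [-4, 2, -1, 0, 6, 8, 3, 4, 1, -3, 9]
arr[mid]=2<6: swap arr[1],arr[1]; lo=2,mid=2 → [-4, 2, -1, 0, 6, 8, 3, 4, 1, -3, 9]
arr[mid]=-1<6: swap arr[2],arr[2]; lo=3,mid=3 → [-4, 2, -1, 0, 6, 8, 3, 4, 1, -3, 9]
arr[mid]=0<6: swap arr[3],arr[3]; lo=4,mid=4 → [-4, 2, -1, 0, 6, 8, 3, 4, 1, -3, 9]
arr[mid]=6=6: mid=5
arr[mid]=8>6: swap arr[5],arr[9]; hi=8 → [-4, 2, -1, 0, 6, -3, 3, 4, 1, 8, 9]
arr[mid]=-3<6: swap arr[4],arr[5]; lo=5,mid=6 → [-4, 2, -1, 0, -3, 6, 3, 4, 1, 8, 9]
arr[mid]=3<6: swap arr[5],arr[6]; lo=6,mid=7 → [-4, 2, -1, 0, -3, 3, 6, 4, 1, 8, 9]
arr[mid]=4<6: swap arr[6],arr[7]; lo=7,mid=8 → [-4, 2, -1, 0, -3, 3, 4, 6, 1, 8, 9]
arr[mid]=1<6: swap arr[7],arr[8]; lo=8,mid=9 → [-4, 2, -1, 0, -3, 3, 4, 1, 6, 8, 9]
end: lo=8, hi=8; arr = [-4, 2, -1, 0, -3, 3, 4, 1, 6, 8, 9]

[-4, 2, -1, 0, -3, 3, 4, 1, 6, 8, 9]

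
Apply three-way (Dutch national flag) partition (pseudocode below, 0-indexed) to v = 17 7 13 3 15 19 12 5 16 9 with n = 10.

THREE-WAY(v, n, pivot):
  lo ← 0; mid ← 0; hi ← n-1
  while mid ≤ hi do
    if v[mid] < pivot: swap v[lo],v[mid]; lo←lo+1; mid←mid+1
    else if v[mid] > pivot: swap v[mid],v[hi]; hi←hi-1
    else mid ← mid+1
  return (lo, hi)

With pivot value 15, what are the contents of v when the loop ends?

pivot = 15; lo=0, mid=0, hi=9
v[mid]=17>15: swap v[0],v[9]; hi=8 → 9 7 13 3 15 19 12 5 16 17
v[mid]=9<15: swap v[0],v[0]; lo=1,mid=1 → 9 7 13 3 15 19 12 5 16 17
v[mid]=7<15: swap v[1],v[1]; lo=2,mid=2 → 9 7 13 3 15 19 12 5 16 17
v[mid]=13<15: swap v[2],v[2]; lo=3,mid=3 → 9 7 13 3 15 19 12 5 16 17
v[mid]=3<15: swap v[3],v[3]; lo=4,mid=4 → 9 7 13 3 15 19 12 5 16 17
v[mid]=15=15: mid=5
v[mid]=19>15: swap v[5],v[8]; hi=7 → 9 7 13 3 15 16 12 5 19 17
v[mid]=16>15: swap v[5],v[7]; hi=6 → 9 7 13 3 15 5 12 16 19 17
v[mid]=5<15: swap v[4],v[5]; lo=5,mid=6 → 9 7 13 3 5 15 12 16 19 17
v[mid]=12<15: swap v[5],v[6]; lo=6,mid=7 → 9 7 13 3 5 12 15 16 19 17
end: lo=6, hi=6; v = 9 7 13 3 5 12 15 16 19 17

9 7 13 3 5 12 15 16 19 17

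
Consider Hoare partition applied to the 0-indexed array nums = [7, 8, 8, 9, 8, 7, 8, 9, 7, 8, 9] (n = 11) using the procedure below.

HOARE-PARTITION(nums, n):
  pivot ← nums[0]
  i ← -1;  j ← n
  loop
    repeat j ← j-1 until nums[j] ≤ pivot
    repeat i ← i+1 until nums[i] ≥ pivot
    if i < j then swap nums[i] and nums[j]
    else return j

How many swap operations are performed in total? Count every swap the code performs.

2

pivot=7
j stops at 8 (7), i stops at 0 (7); swap ⇒ [7, 8, 8, 9, 8, 7, 8, 9, 7, 8, 9]
j stops at 5 (7), i stops at 1 (8); swap ⇒ [7, 7, 8, 9, 8, 8, 8, 9, 7, 8, 9]
j stops at 1, i stops at 2; i≥j ⇒ return 1. nums=[7, 7, 8, 9, 8, 8, 8, 9, 7, 8, 9]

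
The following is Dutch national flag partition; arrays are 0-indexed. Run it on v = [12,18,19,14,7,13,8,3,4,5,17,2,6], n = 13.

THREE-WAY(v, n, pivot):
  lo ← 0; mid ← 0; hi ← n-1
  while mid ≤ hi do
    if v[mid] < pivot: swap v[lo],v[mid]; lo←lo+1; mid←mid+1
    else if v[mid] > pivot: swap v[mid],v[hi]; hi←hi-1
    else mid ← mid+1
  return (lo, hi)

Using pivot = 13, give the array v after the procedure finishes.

[12,6,2,5,7,8,3,4,13,17,14,19,18]

pivot = 13; lo=0, mid=0, hi=12
v[mid]=12<13: swap v[0],v[0]; lo=1,mid=1 → [12,18,19,14,7,13,8,3,4,5,17,2,6]
v[mid]=18>13: swap v[1],v[12]; hi=11 → [12,6,19,14,7,13,8,3,4,5,17,2,18]
v[mid]=6<13: swap v[1],v[1]; lo=2,mid=2 → [12,6,19,14,7,13,8,3,4,5,17,2,18]
v[mid]=19>13: swap v[2],v[11]; hi=10 → [12,6,2,14,7,13,8,3,4,5,17,19,18]
v[mid]=2<13: swap v[2],v[2]; lo=3,mid=3 → [12,6,2,14,7,13,8,3,4,5,17,19,18]
v[mid]=14>13: swap v[3],v[10]; hi=9 → [12,6,2,17,7,13,8,3,4,5,14,19,18]
v[mid]=17>13: swap v[3],v[9]; hi=8 → [12,6,2,5,7,13,8,3,4,17,14,19,18]
v[mid]=5<13: swap v[3],v[3]; lo=4,mid=4 → [12,6,2,5,7,13,8,3,4,17,14,19,18]
v[mid]=7<13: swap v[4],v[4]; lo=5,mid=5 → [12,6,2,5,7,13,8,3,4,17,14,19,18]
v[mid]=13=13: mid=6
v[mid]=8<13: swap v[5],v[6]; lo=6,mid=7 → [12,6,2,5,7,8,13,3,4,17,14,19,18]
v[mid]=3<13: swap v[6],v[7]; lo=7,mid=8 → [12,6,2,5,7,8,3,13,4,17,14,19,18]
v[mid]=4<13: swap v[7],v[8]; lo=8,mid=9 → [12,6,2,5,7,8,3,4,13,17,14,19,18]
end: lo=8, hi=8; v = [12,6,2,5,7,8,3,4,13,17,14,19,18]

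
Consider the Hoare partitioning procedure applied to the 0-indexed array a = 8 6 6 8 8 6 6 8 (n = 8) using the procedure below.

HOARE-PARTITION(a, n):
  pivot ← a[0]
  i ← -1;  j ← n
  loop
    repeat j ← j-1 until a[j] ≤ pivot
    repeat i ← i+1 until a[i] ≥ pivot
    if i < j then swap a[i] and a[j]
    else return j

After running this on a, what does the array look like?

8 6 6 6 6 8 8 8

pivot = a[0] = 8; i = -1, j = 8
j→7 (a[7]=8≤8), i→0 (a[0]=8≥8); i<j, swap → 8 6 6 8 8 6 6 8
j→6 (a[6]=6≤8), i→3 (a[3]=8≥8); i<j, swap → 8 6 6 6 8 6 8 8
j→5 (a[5]=6≤8), i→4 (a[4]=8≥8); i<j, swap → 8 6 6 6 6 8 8 8
j→4, i→5; i≥j, return j=4. a = 8 6 6 6 6 8 8 8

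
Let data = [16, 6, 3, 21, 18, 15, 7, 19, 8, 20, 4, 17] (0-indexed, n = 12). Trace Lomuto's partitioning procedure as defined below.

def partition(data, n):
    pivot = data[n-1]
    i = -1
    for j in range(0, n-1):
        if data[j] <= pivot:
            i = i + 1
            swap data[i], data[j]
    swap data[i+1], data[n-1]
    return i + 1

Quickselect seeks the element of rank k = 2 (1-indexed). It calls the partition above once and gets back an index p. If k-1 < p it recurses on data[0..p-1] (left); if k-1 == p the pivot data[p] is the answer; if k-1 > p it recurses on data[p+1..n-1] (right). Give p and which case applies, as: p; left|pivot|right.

7; left

pivot=17, i=-1
j=0: 16≤17, i=0, swap(0,0) ⇒ [16, 6, 3, 21, 18, 15, 7, 19, 8, 20, 4, 17]
j=1: 6≤17, i=1, swap(1,1) ⇒ [16, 6, 3, 21, 18, 15, 7, 19, 8, 20, 4, 17]
j=2: 3≤17, i=2, swap(2,2) ⇒ [16, 6, 3, 21, 18, 15, 7, 19, 8, 20, 4, 17]
j=3: 21>17, skip
j=4: 18>17, skip
j=5: 15≤17, i=3, swap(3,5) ⇒ [16, 6, 3, 15, 18, 21, 7, 19, 8, 20, 4, 17]
j=6: 7≤17, i=4, swap(4,6) ⇒ [16, 6, 3, 15, 7, 21, 18, 19, 8, 20, 4, 17]
j=7: 19>17, skip
j=8: 8≤17, i=5, swap(5,8) ⇒ [16, 6, 3, 15, 7, 8, 18, 19, 21, 20, 4, 17]
j=9: 20>17, skip
j=10: 4≤17, i=6, swap(6,10) ⇒ [16, 6, 3, 15, 7, 8, 4, 19, 21, 20, 18, 17]
swap(7,11) ⇒ [16, 6, 3, 15, 7, 8, 4, 17, 21, 20, 18, 19]; return 7
p = 7; k-1 = 1 < 7 ⇒ left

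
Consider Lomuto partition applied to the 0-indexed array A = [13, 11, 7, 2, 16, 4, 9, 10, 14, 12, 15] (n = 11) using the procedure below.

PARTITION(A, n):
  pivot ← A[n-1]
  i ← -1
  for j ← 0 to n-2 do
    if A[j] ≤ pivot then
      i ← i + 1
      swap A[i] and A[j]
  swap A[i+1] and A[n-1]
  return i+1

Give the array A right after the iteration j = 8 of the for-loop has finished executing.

[13, 11, 7, 2, 4, 9, 10, 14, 16, 12, 15]

pivot = A[10] = 15; i = -1
j=0: A[0]=13 ≤ 15 → i=0, swap A[0],A[0] (no change) → [13, 11, 7, 2, 16, 4, 9, 10, 14, 12, 15]
j=1: A[1]=11 ≤ 15 → i=1, swap A[1],A[1] (no change) → [13, 11, 7, 2, 16, 4, 9, 10, 14, 12, 15]
j=2: A[2]=7 ≤ 15 → i=2, swap A[2],A[2] (no change) → [13, 11, 7, 2, 16, 4, 9, 10, 14, 12, 15]
j=3: A[3]=2 ≤ 15 → i=3, swap A[3],A[3] (no change) → [13, 11, 7, 2, 16, 4, 9, 10, 14, 12, 15]
j=4: A[4]=16 > 15 → no swap
j=5: A[5]=4 ≤ 15 → i=4, swap A[4],A[5] → [13, 11, 7, 2, 4, 16, 9, 10, 14, 12, 15]
j=6: A[6]=9 ≤ 15 → i=5, swap A[5],A[6] → [13, 11, 7, 2, 4, 9, 16, 10, 14, 12, 15]
j=7: A[7]=10 ≤ 15 → i=6, swap A[6],A[7] → [13, 11, 7, 2, 4, 9, 10, 16, 14, 12, 15]
j=8: A[8]=14 ≤ 15 → i=7, swap A[7],A[8] → [13, 11, 7, 2, 4, 9, 10, 14, 16, 12, 15]
(after j=8) A = [13, 11, 7, 2, 4, 9, 10, 14, 16, 12, 15]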